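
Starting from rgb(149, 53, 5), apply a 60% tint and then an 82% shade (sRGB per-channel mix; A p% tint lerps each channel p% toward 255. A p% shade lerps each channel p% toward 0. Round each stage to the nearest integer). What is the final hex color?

#261F1C

Per channel, c → c + 0.6(255 − c):
  R: 149 + 63.6 = 212.6 → 213
  G: 53 + 0.6×(255−53) = 53 + 121.2 = 174.2 → 174
  B: 5 + 0.6×(255−5) = 5 + 150 = 155 → 155
After the tint: rgb(213, 174, 155) = #D5AE9B.
An 82% shade moves each channel 82% toward 0:
  R: 213 + 0.82×(0−213) = 213 − 174.66 = 38.34 → 38
  G: 174 + 0.82×(0−174) = 174 − 142.68 = 31.32 → 31
  B: 155 − 127.1 = 27.9 → 28
rgb(38, 31, 28) = #261F1C.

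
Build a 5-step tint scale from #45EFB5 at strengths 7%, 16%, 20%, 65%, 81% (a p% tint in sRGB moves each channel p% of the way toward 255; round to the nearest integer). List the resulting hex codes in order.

#45EFB5 is rgb(69, 239, 181).
7%: (69 + 13.02 = 82.02→82, 239 + 1.12 = 240.12→240, 181 + 5.18 = 186.18→186) → #52F0BA
16%: (69 + 29.76 = 98.76→99, 239 + 2.56 = 241.56→242, 181 + 11.84 = 192.84→193) → #63F2C1
20%: (69 + 37.2 = 106.2→106, 239 + 3.2 = 242.2→242, 181 + 14.8 = 195.8→196) → #6AF2C4
65%: (69 + 120.9 = 189.9→190, 239 + 10.4 = 249.4→249, 181 + 48.1 = 229.1→229) → #BEF9E5
81%: (69 + 150.66 = 219.66→220, 239 + 12.96 = 251.96→252, 181 + 59.94 = 240.94→241) → #DCFCF1

#52F0BA, #63F2C1, #6AF2C4, #BEF9E5, #DCFCF1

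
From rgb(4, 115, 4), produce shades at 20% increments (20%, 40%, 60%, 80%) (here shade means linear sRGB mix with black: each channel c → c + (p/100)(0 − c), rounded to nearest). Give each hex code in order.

20%: (4 − 0.8 = 3.2→3, 115 − 23 = 92→92, 4 − 0.8 = 3.2→3) → #035C03
40%: (4 − 1.6 = 2.4→2, 115 − 46 = 69→69, 4 − 1.6 = 2.4→2) → #024502
60%: (4 − 2.4 = 1.6→2, 115 − 69 = 46→46, 4 − 2.4 = 1.6→2) → #022E02
80%: (4 − 3.2 = 0.8→1, 115 − 92 = 23→23, 4 − 3.2 = 0.8→1) → #011701

#035C03, #024502, #022E02, #011701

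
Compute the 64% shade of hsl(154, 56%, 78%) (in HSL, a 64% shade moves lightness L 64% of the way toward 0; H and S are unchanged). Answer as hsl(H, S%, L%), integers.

hsl(154, 56%, 28%)

L moves 64% from 78 toward 0: 78 − 49.92 = 28.08 → 28.
H and S are unchanged.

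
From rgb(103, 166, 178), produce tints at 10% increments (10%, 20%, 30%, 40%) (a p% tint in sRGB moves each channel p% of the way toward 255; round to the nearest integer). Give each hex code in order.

10%: (103 + 15.2 = 118.2→118, 166 + 8.9 = 174.9→175, 178 + 7.7 = 185.7→186) → #76afba
20%: (103 + 30.4 = 133.4→133, 166 + 17.8 = 183.8→184, 178 + 15.4 = 193.4→193) → #85b8c1
30%: (103 + 45.6 = 148.6→149, 166 + 26.7 = 192.7→193, 178 + 23.1 = 201.1→201) → #95c1c9
40%: (103 + 60.8 = 163.8→164, 166 + 35.6 = 201.6→202, 178 + 30.8 = 208.8→209) → #a4cad1

#76afba, #85b8c1, #95c1c9, #a4cad1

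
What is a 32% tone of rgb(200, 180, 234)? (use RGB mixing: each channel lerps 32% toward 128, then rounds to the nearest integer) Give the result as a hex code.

#B1A3C8

A 32% tone moves each channel 32% toward 128:
  R: 200 − 23.04 = 176.96 → 177
  G: 180 − 16.64 = 163.36 → 163
  B: 234 − 33.92 = 200.08 → 200
rgb(177, 163, 200) = #B1A3C8.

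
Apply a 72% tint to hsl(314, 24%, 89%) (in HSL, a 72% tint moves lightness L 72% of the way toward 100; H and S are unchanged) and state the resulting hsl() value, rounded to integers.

L moves 72% from 89 toward 100: 89 + 7.92 = 96.92 → 97.
H and S are unchanged.

hsl(314, 24%, 97%)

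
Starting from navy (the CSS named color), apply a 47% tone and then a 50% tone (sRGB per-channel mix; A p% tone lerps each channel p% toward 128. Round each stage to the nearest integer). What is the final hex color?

#5E5E80

CSS navy is rgb(0, 0, 128).
Per channel, c → c + 0.47(128 − c):
  R: 0 + 0.47×(128−0) = 0 + 60.16 = 60.16 → 60
  G: 0 + 60.16 = 60.16 → 60
  B: 128 + 0.47×(128−128) = 128 + 0 = 128 → 128
After the tone: rgb(60, 60, 128) = #3C3C80.
A 50% tone moves each channel 50% toward 128:
  R: 60 + 0.5×(128−60) = 60 + 34 = 94 → 94
  G: 60 + 0.5×(128−60) = 60 + 34 = 94 → 94
  B: 128 + 0 = 128 → 128
rgb(94, 94, 128) = #5E5E80.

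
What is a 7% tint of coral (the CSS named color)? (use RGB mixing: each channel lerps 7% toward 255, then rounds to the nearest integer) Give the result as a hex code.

#FF885C

CSS coral is rgb(255, 127, 80).
A 7% tint moves each channel 7% toward 255:
  R: 255 + 0.07×(255−255) = 255 + 0 = 255 → 255
  G: 127 + 0.07×(255−127) = 127 + 8.96 = 135.96 → 136
  B: 80 + 12.25 = 92.25 → 92
rgb(255, 136, 92) = #FF885C.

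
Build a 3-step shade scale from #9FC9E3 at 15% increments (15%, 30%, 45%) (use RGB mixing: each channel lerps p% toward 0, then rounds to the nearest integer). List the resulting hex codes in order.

#87ABC1, #6F8D9F, #576F7D

#9FC9E3 is rgb(159, 201, 227).
15%: (159 − 23.85 = 135.15→135, 201 − 30.15 = 170.85→171, 227 − 34.05 = 192.95→193) → #87ABC1
30%: (159 − 47.7 = 111.3→111, 201 − 60.3 = 140.7→141, 227 − 68.1 = 158.9→159) → #6F8D9F
45%: (159 − 71.55 = 87.45→87, 201 − 90.45 = 110.55→111, 227 − 102.15 = 124.85→125) → #576F7D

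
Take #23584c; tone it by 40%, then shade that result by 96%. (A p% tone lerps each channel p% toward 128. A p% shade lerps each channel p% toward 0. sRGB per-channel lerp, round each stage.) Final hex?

#030404

#23584c is rgb(35, 88, 76).
Per channel, c → c + 0.4(128 − c):
  R: 35 + 0.4×(128−35) = 35 + 37.2 = 72.2 → 72
  G: 88 + 16 = 104 → 104
  B: 76 + 20.8 = 96.8 → 97
After the tone: rgb(72, 104, 97) = #486861.
Per channel, c → c + 0.96(0 − c):
  R: 72 + 0.96×(0−72) = 72 − 69.12 = 2.88 → 3
  G: 104 + 0.96×(0−104) = 104 − 99.84 = 4.16 → 4
  B: 97 + 0.96×(0−97) = 97 − 93.12 = 3.88 → 4
rgb(3, 4, 4) = #030404.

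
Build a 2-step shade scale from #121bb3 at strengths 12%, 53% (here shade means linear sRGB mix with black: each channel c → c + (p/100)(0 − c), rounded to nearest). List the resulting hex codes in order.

#121bb3 is rgb(18, 27, 179).
12%: (18 − 2.16 = 15.84→16, 27 − 3.24 = 23.76→24, 179 − 21.48 = 157.52→158) → #10189e
53%: (18 − 9.54 = 8.46→8, 27 − 14.31 = 12.69→13, 179 − 94.87 = 84.13→84) → #080d54

#10189e, #080d54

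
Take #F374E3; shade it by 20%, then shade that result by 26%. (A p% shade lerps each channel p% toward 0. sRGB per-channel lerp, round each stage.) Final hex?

#904587

#F374E3 is rgb(243, 116, 227).
Lerp each channel 20% toward 0:
  R: 243 − 48.6 = 194.4 → 194
  G: 116 − 23.2 = 92.8 → 93
  B: 227 + 0.2×(0−227) = 227 − 45.4 = 181.6 → 182
After the shade: rgb(194, 93, 182) = #C25DB6.
A 26% shade moves each channel 26% toward 0:
  R: 194 − 50.44 = 143.56 → 144
  G: 93 − 24.18 = 68.82 → 69
  B: 182 + 0.26×(0−182) = 182 − 47.32 = 134.68 → 135
rgb(144, 69, 135) = #904587.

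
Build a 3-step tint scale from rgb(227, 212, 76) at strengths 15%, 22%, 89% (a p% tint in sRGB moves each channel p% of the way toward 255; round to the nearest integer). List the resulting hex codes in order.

15%: (227 + 4.2 = 231.2→231, 212 + 6.45 = 218.45→218, 76 + 26.85 = 102.85→103) → #E7DA67
22%: (227 + 6.16 = 233.16→233, 212 + 9.46 = 221.46→221, 76 + 39.38 = 115.38→115) → #E9DD73
89%: (227 + 24.92 = 251.92→252, 212 + 38.27 = 250.27→250, 76 + 159.31 = 235.31→235) → #FCFAEB

#E7DA67, #E9DD73, #FCFAEB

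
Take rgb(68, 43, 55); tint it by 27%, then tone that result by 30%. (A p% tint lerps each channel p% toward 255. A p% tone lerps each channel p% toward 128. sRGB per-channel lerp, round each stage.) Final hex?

A 27% tint moves each channel 27% toward 255:
  R: 68 + 0.27×(255−68) = 68 + 50.49 = 118.49 → 118
  G: 43 + 0.27×(255−43) = 43 + 57.24 = 100.24 → 100
  B: 55 + 0.27×(255−55) = 55 + 54 = 109 → 109
After the tint: rgb(118, 100, 109) = #76646d.
A 30% tone moves each channel 30% toward 128:
  R: 118 + 3 = 121 → 121
  G: 100 + 0.3×(128−100) = 100 + 8.4 = 108.4 → 108
  B: 109 + 5.7 = 114.7 → 115
rgb(121, 108, 115) = #796c73.

#796c73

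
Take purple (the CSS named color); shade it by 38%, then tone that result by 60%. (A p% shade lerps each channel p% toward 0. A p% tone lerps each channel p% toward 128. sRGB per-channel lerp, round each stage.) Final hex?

CSS purple is rgb(128, 0, 128).
Per channel, c → c + 0.38(0 − c):
  R: 128 + 0.38×(0−128) = 128 − 48.64 = 79.36 → 79
  G: 0 + 0.38×(0−0) = 0 + 0 = 0 → 0
  B: 128 + 0.38×(0−128) = 128 − 48.64 = 79.36 → 79
After the shade: rgb(79, 0, 79) = #4F004F.
A 60% tone moves each channel 60% toward 128:
  R: 79 + 29.4 = 108.4 → 108
  G: 0 + 76.8 = 76.8 → 77
  B: 79 + 0.6×(128−79) = 79 + 29.4 = 108.4 → 108
rgb(108, 77, 108) = #6C4D6C.

#6C4D6C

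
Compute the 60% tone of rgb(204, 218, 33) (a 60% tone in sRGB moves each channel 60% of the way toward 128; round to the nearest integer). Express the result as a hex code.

Lerp each channel 60% toward 128:
  R: 204 + 0.6×(128−204) = 204 − 45.6 = 158.4 → 158
  G: 218 − 54 = 164 → 164
  B: 33 + 0.6×(128−33) = 33 + 57 = 90 → 90
rgb(158, 164, 90) = #9ea45a.

#9ea45a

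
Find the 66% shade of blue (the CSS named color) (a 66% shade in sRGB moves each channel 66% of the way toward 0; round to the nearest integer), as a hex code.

CSS blue is rgb(0, 0, 255).
Lerp each channel 66% toward 0:
  R: 0 + 0.66×(0−0) = 0 + 0 = 0 → 0
  G: 0 + 0 = 0 → 0
  B: 255 + 0.66×(0−255) = 255 − 168.3 = 86.7 → 87
rgb(0, 0, 87) = #000057.

#000057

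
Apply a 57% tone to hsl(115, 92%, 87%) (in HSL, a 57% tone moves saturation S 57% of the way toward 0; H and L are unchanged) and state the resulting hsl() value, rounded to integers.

S moves 57% from 92 toward 0: 92 − 52.44 = 39.56 → 40.
H and L are unchanged.

hsl(115, 40%, 87%)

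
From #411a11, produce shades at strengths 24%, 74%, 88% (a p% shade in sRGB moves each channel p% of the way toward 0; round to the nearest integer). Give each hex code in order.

#411a11 is rgb(65, 26, 17).
24%: (65 − 15.6 = 49.4→49, 26 − 6.24 = 19.76→20, 17 − 4.08 = 12.92→13) → #31140d
74%: (65 − 48.1 = 16.9→17, 26 − 19.24 = 6.76→7, 17 − 12.58 = 4.42→4) → #110704
88%: (65 − 57.2 = 7.8→8, 26 − 22.88 = 3.12→3, 17 − 14.96 = 2.04→2) → #080302

#31140d, #110704, #080302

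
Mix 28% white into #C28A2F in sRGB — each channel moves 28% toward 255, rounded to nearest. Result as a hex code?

#C28A2F is rgb(194, 138, 47).
A 28% tint moves each channel 28% toward 255:
  R: 194 + 0.28×(255−194) = 194 + 17.08 = 211.08 → 211
  G: 138 + 32.76 = 170.76 → 171
  B: 47 + 0.28×(255−47) = 47 + 58.24 = 105.24 → 105
rgb(211, 171, 105) = #D3AB69.

#D3AB69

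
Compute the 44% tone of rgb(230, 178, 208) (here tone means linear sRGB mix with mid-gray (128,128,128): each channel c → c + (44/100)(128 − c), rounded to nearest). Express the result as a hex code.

#B99CAD

Lerp each channel 44% toward 128:
  R: 230 + 0.44×(128−230) = 230 − 44.88 = 185.12 → 185
  G: 178 − 22 = 156 → 156
  B: 208 + 0.44×(128−208) = 208 − 35.2 = 172.8 → 173
rgb(185, 156, 173) = #B99CAD.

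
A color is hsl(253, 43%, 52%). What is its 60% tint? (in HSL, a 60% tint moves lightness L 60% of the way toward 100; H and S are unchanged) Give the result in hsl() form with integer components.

hsl(253, 43%, 81%)

L moves 60% from 52 toward 100: 52 + 28.8 = 80.8 → 81.
H and S are unchanged.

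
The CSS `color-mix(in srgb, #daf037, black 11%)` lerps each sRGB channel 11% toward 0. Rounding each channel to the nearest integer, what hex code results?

#daf037 is rgb(218, 240, 55).
An 11% shade moves each channel 11% toward 0:
  R: 218 − 23.98 = 194.02 → 194
  G: 240 + 0.11×(0−240) = 240 − 26.4 = 213.6 → 214
  B: 55 + 0.11×(0−55) = 55 − 6.05 = 48.95 → 49
rgb(194, 214, 49) = #c2d631.

#c2d631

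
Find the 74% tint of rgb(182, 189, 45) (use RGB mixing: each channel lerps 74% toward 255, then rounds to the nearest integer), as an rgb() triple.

A 74% tint moves each channel 74% toward 255:
  R: 182 + 0.74×(255−182) = 182 + 54.02 = 236.02 → 236
  G: 189 + 0.74×(255−189) = 189 + 48.84 = 237.84 → 238
  B: 45 + 0.74×(255−45) = 45 + 155.4 = 200.4 → 200

rgb(236, 238, 200)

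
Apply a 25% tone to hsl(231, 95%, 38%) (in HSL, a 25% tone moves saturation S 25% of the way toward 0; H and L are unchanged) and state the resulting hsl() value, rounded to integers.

hsl(231, 71%, 38%)

S moves 25% from 95 toward 0: 95 − 23.75 = 71.25 → 71.
H and L are unchanged.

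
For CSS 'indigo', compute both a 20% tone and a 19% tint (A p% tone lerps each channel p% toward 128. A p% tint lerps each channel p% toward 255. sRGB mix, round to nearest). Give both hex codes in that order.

#561A82, #6D309A

CSS indigo is rgb(75, 0, 130).
20% tone:
  R: 75 + 0.2×(128−75) = 75 + 10.6 = 85.6 → 86
  G: 0 + 0.2×(128−0) = 0 + 25.6 = 25.6 → 26
  B: 130 + 0.2×(128−130) = 130 − 0.4 = 129.6 → 130
  → #561A82
19% tint:
  R: 75 + 0.19×(255−75) = 75 + 34.2 = 109.2 → 109
  G: 0 + 0.19×(255−0) = 0 + 48.45 = 48.45 → 48
  B: 130 + 0.19×(255−130) = 130 + 23.75 = 153.75 → 154
  → #6D309A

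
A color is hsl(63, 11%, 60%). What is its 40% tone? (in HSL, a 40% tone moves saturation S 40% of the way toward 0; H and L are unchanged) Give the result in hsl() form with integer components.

hsl(63, 7%, 60%)

S moves 40% from 11 toward 0: 11 − 4.4 = 6.6 → 7.
H and L are unchanged.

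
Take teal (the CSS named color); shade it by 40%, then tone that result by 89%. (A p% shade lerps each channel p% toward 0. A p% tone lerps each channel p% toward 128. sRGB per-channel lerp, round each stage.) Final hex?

#727A7A

CSS teal is rgb(0, 128, 128).
A 40% shade moves each channel 40% toward 0:
  R: 0 + 0.4×(0−0) = 0 + 0 = 0 → 0
  G: 128 + 0.4×(0−128) = 128 − 51.2 = 76.8 → 77
  B: 128 + 0.4×(0−128) = 128 − 51.2 = 76.8 → 77
After the shade: rgb(0, 77, 77) = #004D4D.
An 89% tone moves each channel 89% toward 128:
  R: 0 + 0.89×(128−0) = 0 + 113.92 = 113.92 → 114
  G: 77 + 0.89×(128−77) = 77 + 45.39 = 122.39 → 122
  B: 77 + 45.39 = 122.39 → 122
rgb(114, 122, 122) = #727A7A.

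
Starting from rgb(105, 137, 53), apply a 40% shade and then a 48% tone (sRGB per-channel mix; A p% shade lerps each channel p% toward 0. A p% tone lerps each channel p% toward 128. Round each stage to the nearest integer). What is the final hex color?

#5E684E

A 40% shade moves each channel 40% toward 0:
  R: 105 − 42 = 63 → 63
  G: 137 + 0.4×(0−137) = 137 − 54.8 = 82.2 → 82
  B: 53 + 0.4×(0−53) = 53 − 21.2 = 31.8 → 32
After the shade: rgb(63, 82, 32) = #3F5220.
Per channel, c → c + 0.48(128 − c):
  R: 63 + 31.2 = 94.2 → 94
  G: 82 + 22.08 = 104.08 → 104
  B: 32 + 0.48×(128−32) = 32 + 46.08 = 78.08 → 78
rgb(94, 104, 78) = #5E684E.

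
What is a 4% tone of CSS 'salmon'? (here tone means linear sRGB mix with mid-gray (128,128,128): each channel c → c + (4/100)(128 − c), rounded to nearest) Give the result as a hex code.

CSS salmon is rgb(250, 128, 114).
Per channel, c → c + 0.04(128 − c):
  R: 250 + 0.04×(128−250) = 250 − 4.88 = 245.12 → 245
  G: 128 + 0.04×(128−128) = 128 + 0 = 128 → 128
  B: 114 + 0.04×(128−114) = 114 + 0.56 = 114.56 → 115
rgb(245, 128, 115) = #F58073.

#F58073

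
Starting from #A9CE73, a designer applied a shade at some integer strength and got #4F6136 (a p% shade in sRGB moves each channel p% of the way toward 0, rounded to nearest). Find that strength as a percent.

53%

#A9CE73 is rgb(169, 206, 115); #4F6136 is rgb(79, 97, 54).
On the G channel (widest range): 97 ≈ 206 + (p/100)(0 − 206), so p ≈ 100×(97 − 206)/(0 − 206) = -10900/-206 = 52.91.
p = 53 reproduces all three channels after rounding.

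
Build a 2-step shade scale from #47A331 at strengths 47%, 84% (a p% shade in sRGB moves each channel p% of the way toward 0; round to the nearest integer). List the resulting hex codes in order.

#26561A, #0B1A08

#47A331 is rgb(71, 163, 49).
47%: (71 − 33.37 = 37.63→38, 163 − 76.61 = 86.39→86, 49 − 23.03 = 25.97→26) → #26561A
84%: (71 − 59.64 = 11.36→11, 163 − 136.92 = 26.08→26, 49 − 41.16 = 7.84→8) → #0B1A08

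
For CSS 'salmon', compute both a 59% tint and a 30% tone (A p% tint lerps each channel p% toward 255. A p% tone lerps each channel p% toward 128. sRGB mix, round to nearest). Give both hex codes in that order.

CSS salmon is rgb(250, 128, 114).
59% tint:
  R: 250 + 0.59×(255−250) = 250 + 2.95 = 252.95 → 253
  G: 128 + 0.59×(255−128) = 128 + 74.93 = 202.93 → 203
  B: 114 + 0.59×(255−114) = 114 + 83.19 = 197.19 → 197
  → #FDCBC5
30% tone:
  R: 250 − 36.6 = 213.4 → 213
  G: 128 + 0.3×(128−128) = 128 + 0 = 128 → 128
  B: 114 + 0.3×(128−114) = 114 + 4.2 = 118.2 → 118
  → #D58076

#FDCBC5, #D58076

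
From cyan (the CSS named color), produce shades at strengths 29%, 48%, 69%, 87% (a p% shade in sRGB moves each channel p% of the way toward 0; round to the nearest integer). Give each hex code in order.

CSS cyan is rgb(0, 255, 255).
29%: (0→0, 255 − 73.95 = 181.05→181, 255 − 73.95 = 181.05→181) → #00B5B5
48%: (0→0, 255 − 122.4 = 132.6→133, 255 − 122.4 = 132.6→133) → #008585
69%: (0→0, 255 − 175.95 = 79.05→79, 255 − 175.95 = 79.05→79) → #004F4F
87%: (0→0, 255 − 221.85 = 33.15→33, 255 − 221.85 = 33.15→33) → #002121

#00B5B5, #008585, #004F4F, #002121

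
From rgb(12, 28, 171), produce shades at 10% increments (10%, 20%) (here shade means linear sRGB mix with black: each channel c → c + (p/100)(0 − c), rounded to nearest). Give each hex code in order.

#0b199a, #0a1689

10%: (12 − 1.2 = 10.8→11, 28 − 2.8 = 25.2→25, 171 − 17.1 = 153.9→154) → #0b199a
20%: (12 − 2.4 = 9.6→10, 28 − 5.6 = 22.4→22, 171 − 34.2 = 136.8→137) → #0a1689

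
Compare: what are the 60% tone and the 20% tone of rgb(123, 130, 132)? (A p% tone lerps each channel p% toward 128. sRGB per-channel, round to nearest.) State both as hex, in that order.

60% tone:
  R: 123 + 3 = 126 → 126
  G: 130 + 0.6×(128−130) = 130 − 1.2 = 128.8 → 129
  B: 132 + 0.6×(128−132) = 132 − 2.4 = 129.6 → 130
  → #7e8182
20% tone:
  R: 123 + 0.2×(128−123) = 123 + 1 = 124 → 124
  G: 130 − 0.4 = 129.6 → 130
  B: 132 + 0.2×(128−132) = 132 − 0.8 = 131.2 → 131
  → #7c8283

#7e8182, #7c8283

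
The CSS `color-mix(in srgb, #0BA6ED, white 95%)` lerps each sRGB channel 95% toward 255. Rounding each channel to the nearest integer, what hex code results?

#0BA6ED is rgb(11, 166, 237).
Per channel, c → c + 0.95(255 − c):
  R: 11 + 0.95×(255−11) = 11 + 231.8 = 242.8 → 243
  G: 166 + 0.95×(255−166) = 166 + 84.55 = 250.55 → 251
  B: 237 + 0.95×(255−237) = 237 + 17.1 = 254.1 → 254
rgb(243, 251, 254) = #F3FBFE.

#F3FBFE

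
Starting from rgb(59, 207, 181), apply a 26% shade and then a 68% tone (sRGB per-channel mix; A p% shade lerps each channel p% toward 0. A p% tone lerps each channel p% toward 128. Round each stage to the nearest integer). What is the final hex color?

#658882

Per channel, c → c + 0.26(0 − c):
  R: 59 − 15.34 = 43.66 → 44
  G: 207 − 53.82 = 153.18 → 153
  B: 181 + 0.26×(0−181) = 181 − 47.06 = 133.94 → 134
After the shade: rgb(44, 153, 134) = #2C9986.
Per channel, c → c + 0.68(128 − c):
  R: 44 + 57.12 = 101.12 → 101
  G: 153 + 0.68×(128−153) = 153 − 17 = 136 → 136
  B: 134 + 0.68×(128−134) = 134 − 4.08 = 129.92 → 130
rgb(101, 136, 130) = #658882.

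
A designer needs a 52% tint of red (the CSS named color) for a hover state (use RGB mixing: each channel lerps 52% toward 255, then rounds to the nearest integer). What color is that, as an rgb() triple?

CSS red is rgb(255, 0, 0).
Per channel, c → c + 0.52(255 − c):
  R: 255 + 0.52×(255−255) = 255 + 0 = 255 → 255
  G: 0 + 132.6 = 132.6 → 133
  B: 0 + 0.52×(255−0) = 0 + 132.6 = 132.6 → 133

rgb(255, 133, 133)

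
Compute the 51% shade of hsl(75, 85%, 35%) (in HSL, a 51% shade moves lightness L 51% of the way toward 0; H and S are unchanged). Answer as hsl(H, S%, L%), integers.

L moves 51% from 35 toward 0: 35 − 17.85 = 17.15 → 17.
H and S are unchanged.

hsl(75, 85%, 17%)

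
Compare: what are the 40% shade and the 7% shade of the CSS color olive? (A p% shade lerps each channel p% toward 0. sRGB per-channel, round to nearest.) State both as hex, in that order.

CSS olive is rgb(128, 128, 0).
40% shade:
  R: 128 + 0.4×(0−128) = 128 − 51.2 = 76.8 → 77
  G: 128 + 0.4×(0−128) = 128 − 51.2 = 76.8 → 77
  B: 0 + 0.4×(0−0) = 0 + 0 = 0 → 0
  → #4D4D00
7% shade:
  R: 128 + 0.07×(0−128) = 128 − 8.96 = 119.04 → 119
  G: 128 − 8.96 = 119.04 → 119
  B: 0 + 0.07×(0−0) = 0 + 0 = 0 → 0
  → #777700

#4D4D00, #777700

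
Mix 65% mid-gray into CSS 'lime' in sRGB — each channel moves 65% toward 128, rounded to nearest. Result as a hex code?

CSS lime is rgb(0, 255, 0).
Per channel, c → c + 0.65(128 − c):
  R: 0 + 83.2 = 83.2 → 83
  G: 255 − 82.55 = 172.45 → 172
  B: 0 + 0.65×(128−0) = 0 + 83.2 = 83.2 → 83
rgb(83, 172, 83) = #53ac53.

#53ac53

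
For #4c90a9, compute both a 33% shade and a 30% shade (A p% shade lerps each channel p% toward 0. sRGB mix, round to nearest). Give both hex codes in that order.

#4c90a9 is rgb(76, 144, 169).
33% shade:
  R: 76 − 25.08 = 50.92 → 51
  G: 144 − 47.52 = 96.48 → 96
  B: 169 + 0.33×(0−169) = 169 − 55.77 = 113.23 → 113
  → #336071
30% shade:
  R: 76 − 22.8 = 53.2 → 53
  G: 144 + 0.3×(0−144) = 144 − 43.2 = 100.8 → 101
  B: 169 + 0.3×(0−169) = 169 − 50.7 = 118.3 → 118
  → #356576

#336071, #356576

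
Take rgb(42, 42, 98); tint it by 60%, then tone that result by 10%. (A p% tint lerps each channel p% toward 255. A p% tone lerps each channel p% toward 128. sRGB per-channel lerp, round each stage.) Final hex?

#A6A6BA

A 60% tint moves each channel 60% toward 255:
  R: 42 + 127.8 = 169.8 → 170
  G: 42 + 127.8 = 169.8 → 170
  B: 98 + 94.2 = 192.2 → 192
After the tint: rgb(170, 170, 192) = #AAAAC0.
Per channel, c → c + 0.1(128 − c):
  R: 170 + 0.1×(128−170) = 170 − 4.2 = 165.8 → 166
  G: 170 − 4.2 = 165.8 → 166
  B: 192 + 0.1×(128−192) = 192 − 6.4 = 185.6 → 186
rgb(166, 166, 186) = #A6A6BA.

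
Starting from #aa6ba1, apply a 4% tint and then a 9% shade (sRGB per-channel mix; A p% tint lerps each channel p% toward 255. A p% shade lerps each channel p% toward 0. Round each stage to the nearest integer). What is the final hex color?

#aa6ba1 is rgb(170, 107, 161).
Per channel, c → c + 0.04(255 − c):
  R: 170 + 0.04×(255−170) = 170 + 3.4 = 173.4 → 173
  G: 107 + 0.04×(255−107) = 107 + 5.92 = 112.92 → 113
  B: 161 + 0.04×(255−161) = 161 + 3.76 = 164.76 → 165
After the tint: rgb(173, 113, 165) = #ad71a5.
Lerp each channel 9% toward 0:
  R: 173 + 0.09×(0−173) = 173 − 15.57 = 157.43 → 157
  G: 113 + 0.09×(0−113) = 113 − 10.17 = 102.83 → 103
  B: 165 − 14.85 = 150.15 → 150
rgb(157, 103, 150) = #9d6796.

#9d6796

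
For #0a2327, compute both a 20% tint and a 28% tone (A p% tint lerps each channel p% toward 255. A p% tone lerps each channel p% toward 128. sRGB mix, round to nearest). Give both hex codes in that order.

#3b4f52, #2b3d40

#0a2327 is rgb(10, 35, 39).
20% tint:
  R: 10 + 0.2×(255−10) = 10 + 49 = 59 → 59
  G: 35 + 0.2×(255−35) = 35 + 44 = 79 → 79
  B: 39 + 0.2×(255−39) = 39 + 43.2 = 82.2 → 82
  → #3b4f52
28% tone:
  R: 10 + 33.04 = 43.04 → 43
  G: 35 + 0.28×(128−35) = 35 + 26.04 = 61.04 → 61
  B: 39 + 0.28×(128−39) = 39 + 24.92 = 63.92 → 64
  → #2b3d40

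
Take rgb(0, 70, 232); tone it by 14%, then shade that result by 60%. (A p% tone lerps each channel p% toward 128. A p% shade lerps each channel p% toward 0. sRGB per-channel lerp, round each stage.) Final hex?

Lerp each channel 14% toward 128:
  R: 0 + 0.14×(128−0) = 0 + 17.92 = 17.92 → 18
  G: 70 + 0.14×(128−70) = 70 + 8.12 = 78.12 → 78
  B: 232 − 14.56 = 217.44 → 217
After the tone: rgb(18, 78, 217) = #124ed9.
Lerp each channel 60% toward 0:
  R: 18 − 10.8 = 7.2 → 7
  G: 78 + 0.6×(0−78) = 78 − 46.8 = 31.2 → 31
  B: 217 + 0.6×(0−217) = 217 − 130.2 = 86.8 → 87
rgb(7, 31, 87) = #071f57.

#071f57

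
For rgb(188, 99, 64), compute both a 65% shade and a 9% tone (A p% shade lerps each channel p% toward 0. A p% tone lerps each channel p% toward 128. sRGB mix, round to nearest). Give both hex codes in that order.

65% shade:
  R: 188 + 0.65×(0−188) = 188 − 122.2 = 65.8 → 66
  G: 99 − 64.35 = 34.65 → 35
  B: 64 + 0.65×(0−64) = 64 − 41.6 = 22.4 → 22
  → #422316
9% tone:
  R: 188 + 0.09×(128−188) = 188 − 5.4 = 182.6 → 183
  G: 99 + 2.61 = 101.61 → 102
  B: 64 + 0.09×(128−64) = 64 + 5.76 = 69.76 → 70
  → #B76646

#422316, #B76646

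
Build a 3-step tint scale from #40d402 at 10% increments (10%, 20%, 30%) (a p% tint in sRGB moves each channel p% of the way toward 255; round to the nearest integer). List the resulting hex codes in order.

#53d81b, #66dd35, #79e14e

#40d402 is rgb(64, 212, 2).
10%: (64 + 19.1 = 83.1→83, 212 + 4.3 = 216.3→216, 2 + 25.3 = 27.3→27) → #53d81b
20%: (64 + 38.2 = 102.2→102, 212 + 8.6 = 220.6→221, 2 + 50.6 = 52.6→53) → #66dd35
30%: (64 + 57.3 = 121.3→121, 212 + 12.9 = 224.9→225, 2 + 75.9 = 77.9→78) → #79e14e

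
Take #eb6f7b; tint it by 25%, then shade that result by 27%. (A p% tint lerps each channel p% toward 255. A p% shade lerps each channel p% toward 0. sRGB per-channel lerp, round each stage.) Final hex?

#af6b72

#eb6f7b is rgb(235, 111, 123).
A 25% tint moves each channel 25% toward 255:
  R: 235 + 5 = 240 → 240
  G: 111 + 36 = 147 → 147
  B: 123 + 33 = 156 → 156
After the tint: rgb(240, 147, 156) = #f0939c.
A 27% shade moves each channel 27% toward 0:
  R: 240 − 64.8 = 175.2 → 175
  G: 147 − 39.69 = 107.31 → 107
  B: 156 + 0.27×(0−156) = 156 − 42.12 = 113.88 → 114
rgb(175, 107, 114) = #af6b72.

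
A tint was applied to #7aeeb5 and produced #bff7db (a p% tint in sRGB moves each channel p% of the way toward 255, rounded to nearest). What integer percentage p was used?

#7aeeb5 is rgb(122, 238, 181); #bff7db is rgb(191, 247, 219).
On the R channel (widest range): 191 ≈ 122 + (p/100)(255 − 122), so p ≈ 100×(191 − 122)/(255 − 122) = 6900/133 = 51.88.
p = 52 reproduces all three channels after rounding.

52%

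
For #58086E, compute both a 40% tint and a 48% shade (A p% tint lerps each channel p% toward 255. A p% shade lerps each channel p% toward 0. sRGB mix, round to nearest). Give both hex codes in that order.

#58086E is rgb(88, 8, 110).
40% tint:
  R: 88 + 0.4×(255−88) = 88 + 66.8 = 154.8 → 155
  G: 8 + 0.4×(255−8) = 8 + 98.8 = 106.8 → 107
  B: 110 + 0.4×(255−110) = 110 + 58 = 168 → 168
  → #9B6BA8
48% shade:
  R: 88 + 0.48×(0−88) = 88 − 42.24 = 45.76 → 46
  G: 8 − 3.84 = 4.16 → 4
  B: 110 − 52.8 = 57.2 → 57
  → #2E0439

#9B6BA8, #2E0439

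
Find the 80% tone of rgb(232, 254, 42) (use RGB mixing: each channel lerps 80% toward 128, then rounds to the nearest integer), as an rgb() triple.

rgb(149, 153, 111)

Lerp each channel 80% toward 128:
  R: 232 + 0.8×(128−232) = 232 − 83.2 = 148.8 → 149
  G: 254 + 0.8×(128−254) = 254 − 100.8 = 153.2 → 153
  B: 42 + 0.8×(128−42) = 42 + 68.8 = 110.8 → 111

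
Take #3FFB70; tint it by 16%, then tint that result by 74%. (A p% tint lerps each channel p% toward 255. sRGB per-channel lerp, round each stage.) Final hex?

#3FFB70 is rgb(63, 251, 112).
A 16% tint moves each channel 16% toward 255:
  R: 63 + 0.16×(255−63) = 63 + 30.72 = 93.72 → 94
  G: 251 + 0.16×(255−251) = 251 + 0.64 = 251.64 → 252
  B: 112 + 22.88 = 134.88 → 135
After the tint: rgb(94, 252, 135) = #5EFC87.
Lerp each channel 74% toward 255:
  R: 94 + 0.74×(255−94) = 94 + 119.14 = 213.14 → 213
  G: 252 + 2.22 = 254.22 → 254
  B: 135 + 88.8 = 223.8 → 224
rgb(213, 254, 224) = #D5FEE0.

#D5FEE0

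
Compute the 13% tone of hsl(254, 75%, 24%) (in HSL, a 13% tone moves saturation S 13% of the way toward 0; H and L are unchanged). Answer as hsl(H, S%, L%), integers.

hsl(254, 65%, 24%)

S moves 13% from 75 toward 0: 75 − 9.75 = 65.25 → 65.
H and L are unchanged.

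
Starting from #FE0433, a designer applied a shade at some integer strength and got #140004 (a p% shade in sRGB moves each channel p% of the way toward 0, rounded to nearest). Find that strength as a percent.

#FE0433 is rgb(254, 4, 51); #140004 is rgb(20, 0, 4).
On the R channel (widest range): 20 ≈ 254 + (p/100)(0 − 254), so p ≈ 100×(20 − 254)/(0 − 254) = -23400/-254 = 92.13.
p = 92 reproduces all three channels after rounding.

92%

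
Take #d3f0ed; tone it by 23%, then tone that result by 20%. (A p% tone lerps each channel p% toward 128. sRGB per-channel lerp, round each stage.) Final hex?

#d3f0ed is rgb(211, 240, 237).
Lerp each channel 23% toward 128:
  R: 211 + 0.23×(128−211) = 211 − 19.09 = 191.91 → 192
  G: 240 + 0.23×(128−240) = 240 − 25.76 = 214.24 → 214
  B: 237 − 25.07 = 211.93 → 212
After the tone: rgb(192, 214, 212) = #c0d6d4.
Per channel, c → c + 0.2(128 − c):
  R: 192 + 0.2×(128−192) = 192 − 12.8 = 179.2 → 179
  G: 214 + 0.2×(128−214) = 214 − 17.2 = 196.8 → 197
  B: 212 + 0.2×(128−212) = 212 − 16.8 = 195.2 → 195
rgb(179, 197, 195) = #b3c5c3.

#b3c5c3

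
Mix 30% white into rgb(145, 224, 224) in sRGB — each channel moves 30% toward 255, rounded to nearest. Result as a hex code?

A 30% tint moves each channel 30% toward 255:
  R: 145 + 0.3×(255−145) = 145 + 33 = 178 → 178
  G: 224 + 0.3×(255−224) = 224 + 9.3 = 233.3 → 233
  B: 224 + 9.3 = 233.3 → 233
rgb(178, 233, 233) = #b2e9e9.

#b2e9e9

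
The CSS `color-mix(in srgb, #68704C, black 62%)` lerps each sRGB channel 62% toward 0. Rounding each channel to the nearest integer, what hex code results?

#282B1D

#68704C is rgb(104, 112, 76).
A 62% shade moves each channel 62% toward 0:
  R: 104 + 0.62×(0−104) = 104 − 64.48 = 39.52 → 40
  G: 112 + 0.62×(0−112) = 112 − 69.44 = 42.56 → 43
  B: 76 − 47.12 = 28.88 → 29
rgb(40, 43, 29) = #282B1D.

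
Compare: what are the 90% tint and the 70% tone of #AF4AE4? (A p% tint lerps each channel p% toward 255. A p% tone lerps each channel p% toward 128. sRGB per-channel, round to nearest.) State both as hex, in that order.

#F7EDFC, #8E709E

#AF4AE4 is rgb(175, 74, 228).
90% tint:
  R: 175 + 0.9×(255−175) = 175 + 72 = 247 → 247
  G: 74 + 162.9 = 236.9 → 237
  B: 228 + 0.9×(255−228) = 228 + 24.3 = 252.3 → 252
  → #F7EDFC
70% tone:
  R: 175 + 0.7×(128−175) = 175 − 32.9 = 142.1 → 142
  G: 74 + 37.8 = 111.8 → 112
  B: 228 − 70 = 158 → 158
  → #8E709E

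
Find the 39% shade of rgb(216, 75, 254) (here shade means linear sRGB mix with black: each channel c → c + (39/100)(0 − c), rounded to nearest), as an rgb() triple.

A 39% shade moves each channel 39% toward 0:
  R: 216 + 0.39×(0−216) = 216 − 84.24 = 131.76 → 132
  G: 75 + 0.39×(0−75) = 75 − 29.25 = 45.75 → 46
  B: 254 + 0.39×(0−254) = 254 − 99.06 = 154.94 → 155

rgb(132, 46, 155)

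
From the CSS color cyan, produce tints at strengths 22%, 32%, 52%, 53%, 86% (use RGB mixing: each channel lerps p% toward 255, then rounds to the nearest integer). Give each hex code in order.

CSS cyan is rgb(0, 255, 255).
22%: (0 + 56.1 = 56.1→56, 255→255, 255→255) → #38FFFF
32%: (0 + 81.6 = 81.6→82, 255→255, 255→255) → #52FFFF
52%: (0 + 132.6 = 132.6→133, 255→255, 255→255) → #85FFFF
53%: (0 + 135.15 = 135.15→135, 255→255, 255→255) → #87FFFF
86%: (0 + 219.3 = 219.3→219, 255→255, 255→255) → #DBFFFF

#38FFFF, #52FFFF, #85FFFF, #87FFFF, #DBFFFF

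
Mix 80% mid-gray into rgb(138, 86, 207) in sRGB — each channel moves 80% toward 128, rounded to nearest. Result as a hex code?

#827890

An 80% tone moves each channel 80% toward 128:
  R: 138 − 8 = 130 → 130
  G: 86 + 0.8×(128−86) = 86 + 33.6 = 119.6 → 120
  B: 207 + 0.8×(128−207) = 207 − 63.2 = 143.8 → 144
rgb(130, 120, 144) = #827890.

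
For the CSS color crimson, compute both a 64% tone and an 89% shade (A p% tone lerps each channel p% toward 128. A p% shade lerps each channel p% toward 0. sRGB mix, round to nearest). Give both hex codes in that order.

CSS crimson is rgb(220, 20, 60).
64% tone:
  R: 220 − 58.88 = 161.12 → 161
  G: 20 + 0.64×(128−20) = 20 + 69.12 = 89.12 → 89
  B: 60 + 0.64×(128−60) = 60 + 43.52 = 103.52 → 104
  → #A15968
89% shade:
  R: 220 − 195.8 = 24.2 → 24
  G: 20 + 0.89×(0−20) = 20 − 17.8 = 2.2 → 2
  B: 60 + 0.89×(0−60) = 60 − 53.4 = 6.6 → 7
  → #180207

#A15968, #180207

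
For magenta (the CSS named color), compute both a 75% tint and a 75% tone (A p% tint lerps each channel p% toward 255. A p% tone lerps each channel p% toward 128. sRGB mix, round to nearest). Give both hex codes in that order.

#ffbfff, #a060a0

CSS magenta is rgb(255, 0, 255).
75% tint:
  R: 255 + 0 = 255 → 255
  G: 0 + 0.75×(255−0) = 0 + 191.25 = 191.25 → 191
  B: 255 + 0 = 255 → 255
  → #ffbfff
75% tone:
  R: 255 + 0.75×(128−255) = 255 − 95.25 = 159.75 → 160
  G: 0 + 0.75×(128−0) = 0 + 96 = 96 → 96
  B: 255 − 95.25 = 159.75 → 160
  → #a060a0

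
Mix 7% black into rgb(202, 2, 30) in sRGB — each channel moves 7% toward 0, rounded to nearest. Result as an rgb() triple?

A 7% shade moves each channel 7% toward 0:
  R: 202 − 14.14 = 187.86 → 188
  G: 2 − 0.14 = 1.86 → 2
  B: 30 + 0.07×(0−30) = 30 − 2.1 = 27.9 → 28

rgb(188, 2, 28)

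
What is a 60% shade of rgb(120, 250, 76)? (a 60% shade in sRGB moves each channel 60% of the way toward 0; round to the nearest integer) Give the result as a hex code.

#30641E

A 60% shade moves each channel 60% toward 0:
  R: 120 + 0.6×(0−120) = 120 − 72 = 48 → 48
  G: 250 − 150 = 100 → 100
  B: 76 + 0.6×(0−76) = 76 − 45.6 = 30.4 → 30
rgb(48, 100, 30) = #30641E.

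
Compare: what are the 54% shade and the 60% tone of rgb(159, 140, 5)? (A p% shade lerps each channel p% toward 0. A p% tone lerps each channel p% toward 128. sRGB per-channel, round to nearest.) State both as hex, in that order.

54% shade:
  R: 159 + 0.54×(0−159) = 159 − 85.86 = 73.14 → 73
  G: 140 − 75.6 = 64.4 → 64
  B: 5 + 0.54×(0−5) = 5 − 2.7 = 2.3 → 2
  → #494002
60% tone:
  R: 159 + 0.6×(128−159) = 159 − 18.6 = 140.4 → 140
  G: 140 + 0.6×(128−140) = 140 − 7.2 = 132.8 → 133
  B: 5 + 73.8 = 78.8 → 79
  → #8C854F

#494002, #8C854F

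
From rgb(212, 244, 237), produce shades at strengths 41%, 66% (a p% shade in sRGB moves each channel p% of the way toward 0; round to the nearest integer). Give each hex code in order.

41%: (212 − 86.92 = 125.08→125, 244 − 100.04 = 143.96→144, 237 − 97.17 = 139.83→140) → #7d908c
66%: (212 − 139.92 = 72.08→72, 244 − 161.04 = 82.96→83, 237 − 156.42 = 80.58→81) → #485351

#7d908c, #485351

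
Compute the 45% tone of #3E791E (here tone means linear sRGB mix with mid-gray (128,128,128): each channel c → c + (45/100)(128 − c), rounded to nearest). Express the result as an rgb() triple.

rgb(92, 124, 74)

#3E791E is rgb(62, 121, 30).
Lerp each channel 45% toward 128:
  R: 62 + 29.7 = 91.7 → 92
  G: 121 + 0.45×(128−121) = 121 + 3.15 = 124.15 → 124
  B: 30 + 0.45×(128−30) = 30 + 44.1 = 74.1 → 74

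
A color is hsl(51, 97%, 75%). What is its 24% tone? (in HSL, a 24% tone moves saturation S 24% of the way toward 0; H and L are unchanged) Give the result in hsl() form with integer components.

hsl(51, 74%, 75%)

S moves 24% from 97 toward 0: 97 − 23.28 = 73.72 → 74.
H and L are unchanged.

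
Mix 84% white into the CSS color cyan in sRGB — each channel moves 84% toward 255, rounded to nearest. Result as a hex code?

#d6ffff

CSS cyan is rgb(0, 255, 255).
Per channel, c → c + 0.84(255 − c):
  R: 0 + 0.84×(255−0) = 0 + 214.2 = 214.2 → 214
  G: 255 + 0.84×(255−255) = 255 + 0 = 255 → 255
  B: 255 + 0.84×(255−255) = 255 + 0 = 255 → 255
rgb(214, 255, 255) = #d6ffff.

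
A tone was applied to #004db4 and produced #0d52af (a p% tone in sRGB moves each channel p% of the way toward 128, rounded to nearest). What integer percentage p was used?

10%

#004db4 is rgb(0, 77, 180); #0d52af is rgb(13, 82, 175).
On the R channel (widest range): 13 ≈ 0 + (p/100)(128 − 0), so p ≈ 100×(13 − 0)/(128 − 0) = 1300/128 = 10.16.
p = 10 reproduces all three channels after rounding.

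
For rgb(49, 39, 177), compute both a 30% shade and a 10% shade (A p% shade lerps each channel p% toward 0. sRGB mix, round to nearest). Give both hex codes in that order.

#221B7C, #2C239F

30% shade:
  R: 49 + 0.3×(0−49) = 49 − 14.7 = 34.3 → 34
  G: 39 + 0.3×(0−39) = 39 − 11.7 = 27.3 → 27
  B: 177 + 0.3×(0−177) = 177 − 53.1 = 123.9 → 124
  → #221B7C
10% shade:
  R: 49 + 0.1×(0−49) = 49 − 4.9 = 44.1 → 44
  G: 39 + 0.1×(0−39) = 39 − 3.9 = 35.1 → 35
  B: 177 + 0.1×(0−177) = 177 − 17.7 = 159.3 → 159
  → #2C239F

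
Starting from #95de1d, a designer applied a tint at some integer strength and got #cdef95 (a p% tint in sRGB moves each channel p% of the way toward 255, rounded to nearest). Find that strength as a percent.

#95de1d is rgb(149, 222, 29); #cdef95 is rgb(205, 239, 149).
On the B channel (widest range): 149 ≈ 29 + (p/100)(255 − 29), so p ≈ 100×(149 − 29)/(255 − 29) = 12000/226 = 53.10.
p = 53 reproduces all three channels after rounding.

53%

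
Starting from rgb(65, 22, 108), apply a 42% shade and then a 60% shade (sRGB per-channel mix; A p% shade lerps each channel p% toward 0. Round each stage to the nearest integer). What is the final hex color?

Per channel, c → c + 0.42(0 − c):
  R: 65 − 27.3 = 37.7 → 38
  G: 22 − 9.24 = 12.76 → 13
  B: 108 + 0.42×(0−108) = 108 − 45.36 = 62.64 → 63
After the shade: rgb(38, 13, 63) = #260d3f.
A 60% shade moves each channel 60% toward 0:
  R: 38 − 22.8 = 15.2 → 15
  G: 13 − 7.8 = 5.2 → 5
  B: 63 + 0.6×(0−63) = 63 − 37.8 = 25.2 → 25
rgb(15, 5, 25) = #0f0519.

#0f0519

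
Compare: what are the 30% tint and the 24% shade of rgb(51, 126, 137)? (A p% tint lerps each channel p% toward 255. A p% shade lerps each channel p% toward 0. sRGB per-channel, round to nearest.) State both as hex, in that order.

#70A5AC, #276068

30% tint:
  R: 51 + 61.2 = 112.2 → 112
  G: 126 + 38.7 = 164.7 → 165
  B: 137 + 0.3×(255−137) = 137 + 35.4 = 172.4 → 172
  → #70A5AC
24% shade:
  R: 51 + 0.24×(0−51) = 51 − 12.24 = 38.76 → 39
  G: 126 + 0.24×(0−126) = 126 − 30.24 = 95.76 → 96
  B: 137 − 32.88 = 104.12 → 104
  → #276068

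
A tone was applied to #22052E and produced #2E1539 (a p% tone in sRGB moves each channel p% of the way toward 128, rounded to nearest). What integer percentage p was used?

13%

#22052E is rgb(34, 5, 46); #2E1539 is rgb(46, 21, 57).
On the G channel (widest range): 21 ≈ 5 + (p/100)(128 − 5), so p ≈ 100×(21 − 5)/(128 − 5) = 1600/123 = 13.01.
p = 13 reproduces all three channels after rounding.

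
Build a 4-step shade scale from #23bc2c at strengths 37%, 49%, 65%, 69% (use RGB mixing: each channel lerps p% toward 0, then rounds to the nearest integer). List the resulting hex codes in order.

#23bc2c is rgb(35, 188, 44).
37%: (35 − 12.95 = 22.05→22, 188 − 69.56 = 118.44→118, 44 − 16.28 = 27.72→28) → #16761c
49%: (35 − 17.15 = 17.85→18, 188 − 92.12 = 95.88→96, 44 − 21.56 = 22.44→22) → #126016
65%: (35 − 22.75 = 12.25→12, 188 − 122.2 = 65.8→66, 44 − 28.6 = 15.4→15) → #0c420f
69%: (35 − 24.15 = 10.85→11, 188 − 129.72 = 58.28→58, 44 − 30.36 = 13.64→14) → #0b3a0e

#16761c, #126016, #0c420f, #0b3a0e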